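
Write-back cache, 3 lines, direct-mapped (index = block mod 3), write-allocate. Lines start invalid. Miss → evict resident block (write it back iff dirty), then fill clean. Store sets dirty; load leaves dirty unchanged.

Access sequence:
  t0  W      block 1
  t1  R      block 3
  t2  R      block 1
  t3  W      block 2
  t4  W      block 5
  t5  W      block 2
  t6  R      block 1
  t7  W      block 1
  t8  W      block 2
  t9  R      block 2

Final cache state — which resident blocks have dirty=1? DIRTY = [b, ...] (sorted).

DIRTY = [1, 2]

  0 | W B1 → L1 miss [D]
  1 | R B3 → L0 miss [-]
  2 | R B1 → L1 hit [D]
  3 | W B2 → L2 miss [D]
  4 | W B5 → L2 miss wb→B2 [D]
  5 | W B2 → L2 miss wb→B5 [D]
  6 | R B1 → L1 hit [D]
  7 | W B1 → L1 hit [D]
  8 | W B2 → L2 hit [D]
  9 | R B2 → L2 hit [D]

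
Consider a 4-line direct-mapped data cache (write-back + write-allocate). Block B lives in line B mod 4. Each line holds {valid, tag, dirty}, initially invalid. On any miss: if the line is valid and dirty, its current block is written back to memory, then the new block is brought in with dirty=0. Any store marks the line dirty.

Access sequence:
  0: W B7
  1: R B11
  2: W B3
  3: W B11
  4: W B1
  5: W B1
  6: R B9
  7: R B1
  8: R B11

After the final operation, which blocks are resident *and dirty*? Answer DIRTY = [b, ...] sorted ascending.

  0 | W B7 → L3 miss [D]
  1 | R B11 → L3 miss wb→B7 [-]
  2 | W B3 → L3 miss [D]
  3 | W B11 → L3 miss wb→B3 [D]
  4 | W B1 → L1 miss [D]
  5 | W B1 → L1 hit [D]
  6 | R B9 → L1 miss wb→B1 [-]
  7 | R B1 → L1 miss [-]
  8 | R B11 → L3 hit [D]

DIRTY = [11]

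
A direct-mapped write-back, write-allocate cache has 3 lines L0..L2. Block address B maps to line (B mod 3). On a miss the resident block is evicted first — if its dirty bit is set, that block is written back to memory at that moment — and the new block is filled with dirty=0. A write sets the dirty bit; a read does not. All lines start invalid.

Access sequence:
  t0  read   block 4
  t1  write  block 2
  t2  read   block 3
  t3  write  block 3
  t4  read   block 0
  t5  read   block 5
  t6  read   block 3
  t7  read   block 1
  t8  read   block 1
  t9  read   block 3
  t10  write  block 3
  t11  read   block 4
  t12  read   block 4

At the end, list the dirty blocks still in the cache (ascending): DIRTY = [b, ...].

0: R B4 → L1 miss [-]
1: W B2 → L2 miss [D]
2: R B3 → L0 miss [-]
3: W B3 → L0 hit [D]
4: R B0 → L0 miss wb→B3 [-]
5: R B5 → L2 miss wb→B2 [-]
6: R B3 → L0 miss [-]
7: R B1 → L1 miss [-]
8: R B1 → L1 hit [-]
9: R B3 → L0 hit [-]
10: W B3 → L0 hit [D]
11: R B4 → L1 miss [-]
12: R B4 → L1 hit [-]

DIRTY = [3]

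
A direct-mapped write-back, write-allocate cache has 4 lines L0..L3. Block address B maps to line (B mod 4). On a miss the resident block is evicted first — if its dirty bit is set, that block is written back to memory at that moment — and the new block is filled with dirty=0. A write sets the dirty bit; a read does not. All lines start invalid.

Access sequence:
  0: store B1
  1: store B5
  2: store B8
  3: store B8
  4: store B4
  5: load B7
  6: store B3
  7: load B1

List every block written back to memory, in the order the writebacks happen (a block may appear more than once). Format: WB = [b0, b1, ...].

WB = [1, 8, 5]

0: W B1 → L1 miss [D]
1: W B5 → L1 miss wb→B1 [D]
2: W B8 → L0 miss [D]
3: W B8 → L0 hit [D]
4: W B4 → L0 miss wb→B8 [D]
5: R B7 → L3 miss [-]
6: W B3 → L3 miss [D]
7: R B1 → L1 miss wb→B5 [-]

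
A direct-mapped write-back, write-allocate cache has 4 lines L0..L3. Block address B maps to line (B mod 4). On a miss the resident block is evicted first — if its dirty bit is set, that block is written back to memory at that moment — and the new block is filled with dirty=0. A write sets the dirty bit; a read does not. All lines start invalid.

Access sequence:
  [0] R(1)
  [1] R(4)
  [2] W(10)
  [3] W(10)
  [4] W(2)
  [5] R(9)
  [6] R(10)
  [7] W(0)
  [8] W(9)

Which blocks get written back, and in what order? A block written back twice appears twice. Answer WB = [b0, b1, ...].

0: R B1 -> L1 miss  d=-]
1: R B4 -> L0 miss  d=-]
2: W B10 -> L2 miss  d=D]
3: W B10 -> L2 hit  d=D]
4: W B2 -> L2 miss wb->B10  d=D]
5: R B9 -> L1 miss  d=-]
6: R B10 -> L2 miss wb->B2  d=-]
7: W B0 -> L0 miss  d=D]
8: W B9 -> L1 hit  d=D]

WB = [10, 2]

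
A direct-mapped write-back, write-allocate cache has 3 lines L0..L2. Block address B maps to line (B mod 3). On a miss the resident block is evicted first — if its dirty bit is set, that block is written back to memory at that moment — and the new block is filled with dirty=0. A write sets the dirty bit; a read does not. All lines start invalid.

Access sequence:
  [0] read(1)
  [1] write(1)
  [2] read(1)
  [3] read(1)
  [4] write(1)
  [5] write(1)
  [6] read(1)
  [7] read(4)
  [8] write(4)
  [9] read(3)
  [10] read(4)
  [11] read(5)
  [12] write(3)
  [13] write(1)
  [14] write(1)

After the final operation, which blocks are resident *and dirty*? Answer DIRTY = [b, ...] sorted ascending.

DIRTY = [1, 3]

  0 | R B1 → L1 miss [-]
  1 | W B1 → L1 hit [D]
  2 | R B1 → L1 hit [D]
  3 | R B1 → L1 hit [D]
  4 | W B1 → L1 hit [D]
  5 | W B1 → L1 hit [D]
  6 | R B1 → L1 hit [D]
  7 | R B4 → L1 miss wb→B1 [-]
  8 | W B4 → L1 hit [D]
  9 | R B3 → L0 miss [-]
  10 | R B4 → L1 hit [D]
  11 | R B5 → L2 miss [-]
  12 | W B3 → L0 hit [D]
  13 | W B1 → L1 miss wb→B4 [D]
  14 | W B1 → L1 hit [D]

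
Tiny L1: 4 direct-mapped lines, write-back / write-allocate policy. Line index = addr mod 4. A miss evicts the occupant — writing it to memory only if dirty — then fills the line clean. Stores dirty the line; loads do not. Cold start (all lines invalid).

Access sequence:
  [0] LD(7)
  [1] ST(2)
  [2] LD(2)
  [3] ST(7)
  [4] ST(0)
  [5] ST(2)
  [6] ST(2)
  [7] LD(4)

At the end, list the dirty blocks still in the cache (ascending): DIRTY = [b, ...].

  0 | R B7 → L3 miss [-]
  1 | W B2 → L2 miss [D]
  2 | R B2 → L2 hit [D]
  3 | W B7 → L3 hit [D]
  4 | W B0 → L0 miss [D]
  5 | W B2 → L2 hit [D]
  6 | W B2 → L2 hit [D]
  7 | R B4 → L0 miss wb→B0 [-]

DIRTY = [2, 7]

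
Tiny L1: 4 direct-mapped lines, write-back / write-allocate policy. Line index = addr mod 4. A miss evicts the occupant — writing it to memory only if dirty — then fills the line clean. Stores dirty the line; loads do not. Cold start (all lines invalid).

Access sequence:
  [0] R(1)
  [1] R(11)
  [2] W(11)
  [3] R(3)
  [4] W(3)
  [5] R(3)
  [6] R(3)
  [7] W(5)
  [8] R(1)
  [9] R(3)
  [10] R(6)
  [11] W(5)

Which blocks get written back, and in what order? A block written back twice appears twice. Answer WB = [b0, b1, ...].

WB = [11, 5]

0: R B1 -> L1 miss  d=-]
1: R B11 -> L3 miss  d=-]
2: W B11 -> L3 hit  d=D]
3: R B3 -> L3 miss wb->B11  d=-]
4: W B3 -> L3 hit  d=D]
5: R B3 -> L3 hit  d=D]
6: R B3 -> L3 hit  d=D]
7: W B5 -> L1 miss  d=D]
8: R B1 -> L1 miss wb->B5  d=-]
9: R B3 -> L3 hit  d=D]
10: R B6 -> L2 miss  d=-]
11: W B5 -> L1 miss  d=D]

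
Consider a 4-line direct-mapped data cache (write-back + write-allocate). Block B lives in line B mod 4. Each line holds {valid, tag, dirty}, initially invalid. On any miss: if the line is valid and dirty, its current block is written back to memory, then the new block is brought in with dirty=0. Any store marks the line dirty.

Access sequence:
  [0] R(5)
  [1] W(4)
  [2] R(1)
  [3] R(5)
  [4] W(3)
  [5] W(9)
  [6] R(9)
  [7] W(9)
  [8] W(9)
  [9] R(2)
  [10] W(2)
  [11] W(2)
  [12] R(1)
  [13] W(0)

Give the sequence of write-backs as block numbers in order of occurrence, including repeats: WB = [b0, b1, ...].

0: R B5 -> L1 miss  d=-]
1: W B4 -> L0 miss  d=D]
2: R B1 -> L1 miss  d=-]
3: R B5 -> L1 miss  d=-]
4: W B3 -> L3 miss  d=D]
5: W B9 -> L1 miss  d=D]
6: R B9 -> L1 hit  d=D]
7: W B9 -> L1 hit  d=D]
8: W B9 -> L1 hit  d=D]
9: R B2 -> L2 miss  d=-]
10: W B2 -> L2 hit  d=D]
11: W B2 -> L2 hit  d=D]
12: R B1 -> L1 miss wb->B9  d=-]
13: W B0 -> L0 miss wb->B4  d=D]

WB = [9, 4]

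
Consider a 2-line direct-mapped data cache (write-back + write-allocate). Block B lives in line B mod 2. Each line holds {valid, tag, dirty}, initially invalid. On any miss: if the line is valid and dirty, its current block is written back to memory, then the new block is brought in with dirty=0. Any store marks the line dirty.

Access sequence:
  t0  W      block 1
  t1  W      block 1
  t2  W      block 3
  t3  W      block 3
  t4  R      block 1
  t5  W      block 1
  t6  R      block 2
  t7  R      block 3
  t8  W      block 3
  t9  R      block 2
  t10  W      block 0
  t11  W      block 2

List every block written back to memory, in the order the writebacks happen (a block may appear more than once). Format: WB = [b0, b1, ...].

  0 | W B1 → L1 miss [D]
  1 | W B1 → L1 hit [D]
  2 | W B3 → L1 miss wb→B1 [D]
  3 | W B3 → L1 hit [D]
  4 | R B1 → L1 miss wb→B3 [-]
  5 | W B1 → L1 hit [D]
  6 | R B2 → L0 miss [-]
  7 | R B3 → L1 miss wb→B1 [-]
  8 | W B3 → L1 hit [D]
  9 | R B2 → L0 hit [-]
  10 | W B0 → L0 miss [D]
  11 | W B2 → L0 miss wb→B0 [D]

WB = [1, 3, 1, 0]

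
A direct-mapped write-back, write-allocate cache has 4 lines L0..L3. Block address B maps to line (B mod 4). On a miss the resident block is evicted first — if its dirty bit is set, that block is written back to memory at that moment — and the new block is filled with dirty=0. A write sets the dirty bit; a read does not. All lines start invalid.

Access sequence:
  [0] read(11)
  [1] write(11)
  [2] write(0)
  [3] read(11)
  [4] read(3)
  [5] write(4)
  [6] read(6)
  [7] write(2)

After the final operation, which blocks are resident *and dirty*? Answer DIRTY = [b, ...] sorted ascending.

  0 | R B11 → L3 miss [-]
  1 | W B11 → L3 hit [D]
  2 | W B0 → L0 miss [D]
  3 | R B11 → L3 hit [D]
  4 | R B3 → L3 miss wb→B11 [-]
  5 | W B4 → L0 miss wb→B0 [D]
  6 | R B6 → L2 miss [-]
  7 | W B2 → L2 miss [D]

DIRTY = [2, 4]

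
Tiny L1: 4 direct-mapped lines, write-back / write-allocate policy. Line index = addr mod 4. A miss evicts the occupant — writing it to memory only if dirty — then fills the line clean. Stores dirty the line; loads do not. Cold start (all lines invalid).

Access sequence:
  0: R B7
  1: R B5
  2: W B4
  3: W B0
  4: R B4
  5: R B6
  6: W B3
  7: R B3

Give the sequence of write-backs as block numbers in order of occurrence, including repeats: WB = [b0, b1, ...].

  0 | R B7 → L3 miss [-]
  1 | R B5 → L1 miss [-]
  2 | W B4 → L0 miss [D]
  3 | W B0 → L0 miss wb→B4 [D]
  4 | R B4 → L0 miss wb→B0 [-]
  5 | R B6 → L2 miss [-]
  6 | W B3 → L3 miss [D]
  7 | R B3 → L3 hit [D]

WB = [4, 0]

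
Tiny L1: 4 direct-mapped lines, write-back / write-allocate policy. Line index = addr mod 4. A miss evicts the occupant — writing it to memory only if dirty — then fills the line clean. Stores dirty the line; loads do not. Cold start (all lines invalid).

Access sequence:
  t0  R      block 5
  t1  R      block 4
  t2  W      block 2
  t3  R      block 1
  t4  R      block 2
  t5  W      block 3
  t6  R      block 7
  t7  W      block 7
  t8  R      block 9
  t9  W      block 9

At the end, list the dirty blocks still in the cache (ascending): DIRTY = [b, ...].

0: R B5 -> L1 miss  d=-]
1: R B4 -> L0 miss  d=-]
2: W B2 -> L2 miss  d=D]
3: R B1 -> L1 miss  d=-]
4: R B2 -> L2 hit  d=D]
5: W B3 -> L3 miss  d=D]
6: R B7 -> L3 miss wb->B3  d=-]
7: W B7 -> L3 hit  d=D]
8: R B9 -> L1 miss  d=-]
9: W B9 -> L1 hit  d=D]

DIRTY = [2, 7, 9]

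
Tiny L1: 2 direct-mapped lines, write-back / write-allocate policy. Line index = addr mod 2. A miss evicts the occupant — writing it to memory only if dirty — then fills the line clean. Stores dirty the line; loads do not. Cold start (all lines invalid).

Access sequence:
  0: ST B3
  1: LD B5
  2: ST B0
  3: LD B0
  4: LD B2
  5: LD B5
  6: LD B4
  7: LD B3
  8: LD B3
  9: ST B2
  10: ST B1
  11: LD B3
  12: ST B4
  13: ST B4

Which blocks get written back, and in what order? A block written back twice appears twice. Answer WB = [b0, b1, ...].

WB = [3, 0, 1, 2]

  0 | W B3 → L1 miss [D]
  1 | R B5 → L1 miss wb→B3 [-]
  2 | W B0 → L0 miss [D]
  3 | R B0 → L0 hit [D]
  4 | R B2 → L0 miss wb→B0 [-]
  5 | R B5 → L1 hit [-]
  6 | R B4 → L0 miss [-]
  7 | R B3 → L1 miss [-]
  8 | R B3 → L1 hit [-]
  9 | W B2 → L0 miss [D]
  10 | W B1 → L1 miss [D]
  11 | R B3 → L1 miss wb→B1 [-]
  12 | W B4 → L0 miss wb→B2 [D]
  13 | W B4 → L0 hit [D]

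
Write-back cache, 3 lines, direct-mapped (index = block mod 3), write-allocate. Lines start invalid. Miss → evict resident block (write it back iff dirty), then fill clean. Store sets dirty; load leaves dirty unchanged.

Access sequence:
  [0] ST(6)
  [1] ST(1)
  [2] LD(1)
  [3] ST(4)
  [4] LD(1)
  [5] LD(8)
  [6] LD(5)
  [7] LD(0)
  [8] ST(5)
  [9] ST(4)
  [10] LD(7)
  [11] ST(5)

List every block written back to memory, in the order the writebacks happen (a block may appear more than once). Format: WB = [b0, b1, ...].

  0 | W B6 → L0 miss [D]
  1 | W B1 → L1 miss [D]
  2 | R B1 → L1 hit [D]
  3 | W B4 → L1 miss wb→B1 [D]
  4 | R B1 → L1 miss wb→B4 [-]
  5 | R B8 → L2 miss [-]
  6 | R B5 → L2 miss [-]
  7 | R B0 → L0 miss wb→B6 [-]
  8 | W B5 → L2 hit [D]
  9 | W B4 → L1 miss [D]
  10 | R B7 → L1 miss wb→B4 [-]
  11 | W B5 → L2 hit [D]

WB = [1, 4, 6, 4]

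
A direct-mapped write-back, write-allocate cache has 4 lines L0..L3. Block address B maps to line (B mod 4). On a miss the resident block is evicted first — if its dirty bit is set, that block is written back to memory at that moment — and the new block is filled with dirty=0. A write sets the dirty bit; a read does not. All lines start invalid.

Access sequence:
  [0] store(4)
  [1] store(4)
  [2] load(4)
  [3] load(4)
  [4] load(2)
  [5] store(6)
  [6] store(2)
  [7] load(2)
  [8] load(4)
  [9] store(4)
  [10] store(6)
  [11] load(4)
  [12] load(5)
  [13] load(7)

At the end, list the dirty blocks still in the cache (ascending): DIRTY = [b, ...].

  0 | W B4 → L0 miss [D]
  1 | W B4 → L0 hit [D]
  2 | R B4 → L0 hit [D]
  3 | R B4 → L0 hit [D]
  4 | R B2 → L2 miss [-]
  5 | W B6 → L2 miss [D]
  6 | W B2 → L2 miss wb→B6 [D]
  7 | R B2 → L2 hit [D]
  8 | R B4 → L0 hit [D]
  9 | W B4 → L0 hit [D]
  10 | W B6 → L2 miss wb→B2 [D]
  11 | R B4 → L0 hit [D]
  12 | R B5 → L1 miss [-]
  13 | R B7 → L3 miss [-]

DIRTY = [4, 6]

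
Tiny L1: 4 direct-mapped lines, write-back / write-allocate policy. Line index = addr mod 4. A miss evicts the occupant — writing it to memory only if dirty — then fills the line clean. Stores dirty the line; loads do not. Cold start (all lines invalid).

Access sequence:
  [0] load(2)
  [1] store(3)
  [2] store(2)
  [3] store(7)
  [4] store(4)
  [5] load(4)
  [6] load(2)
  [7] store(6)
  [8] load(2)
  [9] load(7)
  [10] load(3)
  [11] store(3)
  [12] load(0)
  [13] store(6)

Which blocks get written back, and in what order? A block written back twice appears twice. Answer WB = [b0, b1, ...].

0: R B2 → L2 miss [-]
1: W B3 → L3 miss [D]
2: W B2 → L2 hit [D]
3: W B7 → L3 miss wb→B3 [D]
4: W B4 → L0 miss [D]
5: R B4 → L0 hit [D]
6: R B2 → L2 hit [D]
7: W B6 → L2 miss wb→B2 [D]
8: R B2 → L2 miss wb→B6 [-]
9: R B7 → L3 hit [D]
10: R B3 → L3 miss wb→B7 [-]
11: W B3 → L3 hit [D]
12: R B0 → L0 miss wb→B4 [-]
13: W B6 → L2 miss [D]

WB = [3, 2, 6, 7, 4]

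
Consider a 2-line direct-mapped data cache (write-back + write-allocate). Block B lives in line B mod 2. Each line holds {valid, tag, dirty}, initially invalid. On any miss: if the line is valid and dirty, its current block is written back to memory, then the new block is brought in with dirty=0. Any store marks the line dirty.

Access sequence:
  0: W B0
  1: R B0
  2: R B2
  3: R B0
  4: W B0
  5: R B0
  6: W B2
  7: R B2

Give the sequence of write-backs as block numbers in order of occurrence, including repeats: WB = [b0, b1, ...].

  0 | W B0 → L0 miss [D]
  1 | R B0 → L0 hit [D]
  2 | R B2 → L0 miss wb→B0 [-]
  3 | R B0 → L0 miss [-]
  4 | W B0 → L0 hit [D]
  5 | R B0 → L0 hit [D]
  6 | W B2 → L0 miss wb→B0 [D]
  7 | R B2 → L0 hit [D]

WB = [0, 0]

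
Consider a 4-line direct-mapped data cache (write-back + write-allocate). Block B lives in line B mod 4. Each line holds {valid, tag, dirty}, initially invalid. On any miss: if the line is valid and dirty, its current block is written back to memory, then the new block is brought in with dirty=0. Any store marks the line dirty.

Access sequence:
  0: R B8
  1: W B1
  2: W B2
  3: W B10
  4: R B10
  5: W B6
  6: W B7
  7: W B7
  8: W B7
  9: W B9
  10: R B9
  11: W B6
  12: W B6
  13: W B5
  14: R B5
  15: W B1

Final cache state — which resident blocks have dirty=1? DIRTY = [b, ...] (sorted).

DIRTY = [1, 6, 7]

0: R B8 → L0 miss [-]
1: W B1 → L1 miss [D]
2: W B2 → L2 miss [D]
3: W B10 → L2 miss wb→B2 [D]
4: R B10 → L2 hit [D]
5: W B6 → L2 miss wb→B10 [D]
6: W B7 → L3 miss [D]
7: W B7 → L3 hit [D]
8: W B7 → L3 hit [D]
9: W B9 → L1 miss wb→B1 [D]
10: R B9 → L1 hit [D]
11: W B6 → L2 hit [D]
12: W B6 → L2 hit [D]
13: W B5 → L1 miss wb→B9 [D]
14: R B5 → L1 hit [D]
15: W B1 → L1 miss wb→B5 [D]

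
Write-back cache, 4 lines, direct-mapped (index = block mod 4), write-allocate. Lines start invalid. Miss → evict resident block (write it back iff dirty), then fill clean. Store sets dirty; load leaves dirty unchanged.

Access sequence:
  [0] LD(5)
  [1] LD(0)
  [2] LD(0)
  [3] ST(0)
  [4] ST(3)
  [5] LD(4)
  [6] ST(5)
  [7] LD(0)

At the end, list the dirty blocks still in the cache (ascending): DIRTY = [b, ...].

DIRTY = [3, 5]

  0 | R B5 → L1 miss [-]
  1 | R B0 → L0 miss [-]
  2 | R B0 → L0 hit [-]
  3 | W B0 → L0 hit [D]
  4 | W B3 → L3 miss [D]
  5 | R B4 → L0 miss wb→B0 [-]
  6 | W B5 → L1 hit [D]
  7 | R B0 → L0 miss [-]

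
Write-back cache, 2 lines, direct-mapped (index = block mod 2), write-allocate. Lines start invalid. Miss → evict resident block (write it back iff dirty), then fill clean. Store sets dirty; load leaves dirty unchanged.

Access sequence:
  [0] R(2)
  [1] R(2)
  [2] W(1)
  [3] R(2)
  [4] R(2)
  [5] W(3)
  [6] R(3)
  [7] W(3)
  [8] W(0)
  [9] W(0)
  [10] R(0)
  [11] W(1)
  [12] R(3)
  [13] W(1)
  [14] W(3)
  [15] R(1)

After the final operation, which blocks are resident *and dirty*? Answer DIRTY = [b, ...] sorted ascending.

DIRTY = [0]

  0 | R B2 → L0 miss [-]
  1 | R B2 → L0 hit [-]
  2 | W B1 → L1 miss [D]
  3 | R B2 → L0 hit [-]
  4 | R B2 → L0 hit [-]
  5 | W B3 → L1 miss wb→B1 [D]
  6 | R B3 → L1 hit [D]
  7 | W B3 → L1 hit [D]
  8 | W B0 → L0 miss [D]
  9 | W B0 → L0 hit [D]
  10 | R B0 → L0 hit [D]
  11 | W B1 → L1 miss wb→B3 [D]
  12 | R B3 → L1 miss wb→B1 [-]
  13 | W B1 → L1 miss [D]
  14 | W B3 → L1 miss wb→B1 [D]
  15 | R B1 → L1 miss wb→B3 [-]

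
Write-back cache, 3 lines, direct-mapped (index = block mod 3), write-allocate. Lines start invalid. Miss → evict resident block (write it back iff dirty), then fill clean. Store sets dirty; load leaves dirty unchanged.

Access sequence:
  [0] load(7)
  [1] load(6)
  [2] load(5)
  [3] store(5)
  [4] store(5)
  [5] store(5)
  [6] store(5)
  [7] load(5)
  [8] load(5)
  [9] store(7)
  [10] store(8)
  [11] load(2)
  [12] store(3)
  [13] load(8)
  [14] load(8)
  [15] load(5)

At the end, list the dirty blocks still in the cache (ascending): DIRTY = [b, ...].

DIRTY = [3, 7]

0: R B7 -> L1 miss  d=-]
1: R B6 -> L0 miss  d=-]
2: R B5 -> L2 miss  d=-]
3: W B5 -> L2 hit  d=D]
4: W B5 -> L2 hit  d=D]
5: W B5 -> L2 hit  d=D]
6: W B5 -> L2 hit  d=D]
7: R B5 -> L2 hit  d=D]
8: R B5 -> L2 hit  d=D]
9: W B7 -> L1 hit  d=D]
10: W B8 -> L2 miss wb->B5  d=D]
11: R B2 -> L2 miss wb->B8  d=-]
12: W B3 -> L0 miss  d=D]
13: R B8 -> L2 miss  d=-]
14: R B8 -> L2 hit  d=-]
15: R B5 -> L2 miss  d=-]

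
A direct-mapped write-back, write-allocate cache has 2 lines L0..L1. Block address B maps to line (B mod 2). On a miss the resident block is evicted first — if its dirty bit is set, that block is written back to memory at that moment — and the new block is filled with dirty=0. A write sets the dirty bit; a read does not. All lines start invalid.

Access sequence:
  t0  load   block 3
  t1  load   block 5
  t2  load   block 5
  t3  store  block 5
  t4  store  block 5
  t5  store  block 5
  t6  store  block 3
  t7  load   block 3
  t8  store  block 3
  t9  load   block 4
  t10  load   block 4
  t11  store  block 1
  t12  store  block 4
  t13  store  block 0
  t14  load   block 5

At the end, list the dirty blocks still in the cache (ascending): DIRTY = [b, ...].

0: R B3 → L1 miss [-]
1: R B5 → L1 miss [-]
2: R B5 → L1 hit [-]
3: W B5 → L1 hit [D]
4: W B5 → L1 hit [D]
5: W B5 → L1 hit [D]
6: W B3 → L1 miss wb→B5 [D]
7: R B3 → L1 hit [D]
8: W B3 → L1 hit [D]
9: R B4 → L0 miss [-]
10: R B4 → L0 hit [-]
11: W B1 → L1 miss wb→B3 [D]
12: W B4 → L0 hit [D]
13: W B0 → L0 miss wb→B4 [D]
14: R B5 → L1 miss wb→B1 [-]

DIRTY = [0]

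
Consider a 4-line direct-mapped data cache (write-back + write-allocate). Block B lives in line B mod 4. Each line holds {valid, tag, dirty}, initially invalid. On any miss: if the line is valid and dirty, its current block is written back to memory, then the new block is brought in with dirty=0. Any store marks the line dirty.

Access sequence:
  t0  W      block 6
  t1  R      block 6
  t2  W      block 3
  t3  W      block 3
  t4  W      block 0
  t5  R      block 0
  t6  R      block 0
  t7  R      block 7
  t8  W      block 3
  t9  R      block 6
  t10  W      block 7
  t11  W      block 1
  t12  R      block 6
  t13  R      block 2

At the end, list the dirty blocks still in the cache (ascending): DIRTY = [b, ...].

DIRTY = [0, 1, 7]

  0 | W B6 → L2 miss [D]
  1 | R B6 → L2 hit [D]
  2 | W B3 → L3 miss [D]
  3 | W B3 → L3 hit [D]
  4 | W B0 → L0 miss [D]
  5 | R B0 → L0 hit [D]
  6 | R B0 → L0 hit [D]
  7 | R B7 → L3 miss wb→B3 [-]
  8 | W B3 → L3 miss [D]
  9 | R B6 → L2 hit [D]
  10 | W B7 → L3 miss wb→B3 [D]
  11 | W B1 → L1 miss [D]
  12 | R B6 → L2 hit [D]
  13 | R B2 → L2 miss wb→B6 [-]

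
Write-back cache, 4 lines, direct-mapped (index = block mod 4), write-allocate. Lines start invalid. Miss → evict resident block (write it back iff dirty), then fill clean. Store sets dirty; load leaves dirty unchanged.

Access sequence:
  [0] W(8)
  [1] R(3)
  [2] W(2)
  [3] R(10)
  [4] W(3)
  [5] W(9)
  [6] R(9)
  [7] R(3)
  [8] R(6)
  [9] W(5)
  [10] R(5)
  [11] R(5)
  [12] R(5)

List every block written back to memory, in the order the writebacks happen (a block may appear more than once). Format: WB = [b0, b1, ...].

WB = [2, 9]

0: W B8 -> L0 miss  d=D]
1: R B3 -> L3 miss  d=-]
2: W B2 -> L2 miss  d=D]
3: R B10 -> L2 miss wb->B2  d=-]
4: W B3 -> L3 hit  d=D]
5: W B9 -> L1 miss  d=D]
6: R B9 -> L1 hit  d=D]
7: R B3 -> L3 hit  d=D]
8: R B6 -> L2 miss  d=-]
9: W B5 -> L1 miss wb->B9  d=D]
10: R B5 -> L1 hit  d=D]
11: R B5 -> L1 hit  d=D]
12: R B5 -> L1 hit  d=D]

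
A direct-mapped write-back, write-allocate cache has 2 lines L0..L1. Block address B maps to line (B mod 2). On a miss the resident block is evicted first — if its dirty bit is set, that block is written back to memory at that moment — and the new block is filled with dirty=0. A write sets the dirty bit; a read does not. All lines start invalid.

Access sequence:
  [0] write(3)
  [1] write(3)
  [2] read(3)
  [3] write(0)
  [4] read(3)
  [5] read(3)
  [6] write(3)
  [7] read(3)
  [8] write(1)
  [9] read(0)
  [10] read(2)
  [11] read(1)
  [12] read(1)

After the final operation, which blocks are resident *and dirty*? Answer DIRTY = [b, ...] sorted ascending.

0: W B3 -> L1 miss  d=D]
1: W B3 -> L1 hit  d=D]
2: R B3 -> L1 hit  d=D]
3: W B0 -> L0 miss  d=D]
4: R B3 -> L1 hit  d=D]
5: R B3 -> L1 hit  d=D]
6: W B3 -> L1 hit  d=D]
7: R B3 -> L1 hit  d=D]
8: W B1 -> L1 miss wb->B3  d=D]
9: R B0 -> L0 hit  d=D]
10: R B2 -> L0 miss wb->B0  d=-]
11: R B1 -> L1 hit  d=D]
12: R B1 -> L1 hit  d=D]

DIRTY = [1]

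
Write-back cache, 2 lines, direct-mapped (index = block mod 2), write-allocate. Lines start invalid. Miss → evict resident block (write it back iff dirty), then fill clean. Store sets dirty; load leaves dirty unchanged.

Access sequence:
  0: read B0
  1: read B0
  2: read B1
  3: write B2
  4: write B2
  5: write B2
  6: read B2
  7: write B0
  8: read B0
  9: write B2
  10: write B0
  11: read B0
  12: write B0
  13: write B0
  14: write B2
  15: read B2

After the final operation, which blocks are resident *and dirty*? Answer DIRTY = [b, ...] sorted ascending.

DIRTY = [2]

  0 | R B0 → L0 miss [-]
  1 | R B0 → L0 hit [-]
  2 | R B1 → L1 miss [-]
  3 | W B2 → L0 miss [D]
  4 | W B2 → L0 hit [D]
  5 | W B2 → L0 hit [D]
  6 | R B2 → L0 hit [D]
  7 | W B0 → L0 miss wb→B2 [D]
  8 | R B0 → L0 hit [D]
  9 | W B2 → L0 miss wb→B0 [D]
  10 | W B0 → L0 miss wb→B2 [D]
  11 | R B0 → L0 hit [D]
  12 | W B0 → L0 hit [D]
  13 | W B0 → L0 hit [D]
  14 | W B2 → L0 miss wb→B0 [D]
  15 | R B2 → L0 hit [D]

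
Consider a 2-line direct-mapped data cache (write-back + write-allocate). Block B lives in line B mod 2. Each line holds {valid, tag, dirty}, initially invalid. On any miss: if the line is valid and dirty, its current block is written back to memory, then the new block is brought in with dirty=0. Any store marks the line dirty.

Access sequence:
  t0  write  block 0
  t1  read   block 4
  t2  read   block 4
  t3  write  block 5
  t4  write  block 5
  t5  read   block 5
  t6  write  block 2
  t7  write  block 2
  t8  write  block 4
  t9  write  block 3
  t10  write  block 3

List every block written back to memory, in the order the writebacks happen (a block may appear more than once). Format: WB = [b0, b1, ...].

0: W B0 -> L0 miss  d=D]
1: R B4 -> L0 miss wb->B0  d=-]
2: R B4 -> L0 hit  d=-]
3: W B5 -> L1 miss  d=D]
4: W B5 -> L1 hit  d=D]
5: R B5 -> L1 hit  d=D]
6: W B2 -> L0 miss  d=D]
7: W B2 -> L0 hit  d=D]
8: W B4 -> L0 miss wb->B2  d=D]
9: W B3 -> L1 miss wb->B5  d=D]
10: W B3 -> L1 hit  d=D]

WB = [0, 2, 5]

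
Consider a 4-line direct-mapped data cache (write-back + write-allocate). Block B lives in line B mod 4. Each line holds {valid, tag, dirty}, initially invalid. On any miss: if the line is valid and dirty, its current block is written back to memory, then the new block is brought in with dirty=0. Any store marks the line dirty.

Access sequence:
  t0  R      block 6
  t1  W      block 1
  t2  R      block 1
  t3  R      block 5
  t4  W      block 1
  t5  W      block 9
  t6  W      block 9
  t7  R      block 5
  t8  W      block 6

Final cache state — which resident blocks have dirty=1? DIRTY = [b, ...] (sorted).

DIRTY = [6]

  0 | R B6 → L2 miss [-]
  1 | W B1 → L1 miss [D]
  2 | R B1 → L1 hit [D]
  3 | R B5 → L1 miss wb→B1 [-]
  4 | W B1 → L1 miss [D]
  5 | W B9 → L1 miss wb→B1 [D]
  6 | W B9 → L1 hit [D]
  7 | R B5 → L1 miss wb→B9 [-]
  8 | W B6 → L2 hit [D]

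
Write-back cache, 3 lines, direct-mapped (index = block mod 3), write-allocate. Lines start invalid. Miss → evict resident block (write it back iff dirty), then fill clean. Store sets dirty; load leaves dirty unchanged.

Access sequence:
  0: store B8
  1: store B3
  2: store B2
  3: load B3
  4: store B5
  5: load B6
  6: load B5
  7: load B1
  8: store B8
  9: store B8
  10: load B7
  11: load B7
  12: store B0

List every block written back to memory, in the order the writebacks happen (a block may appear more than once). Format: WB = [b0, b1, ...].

WB = [8, 2, 3, 5]

0: W B8 -> L2 miss  d=D]
1: W B3 -> L0 miss  d=D]
2: W B2 -> L2 miss wb->B8  d=D]
3: R B3 -> L0 hit  d=D]
4: W B5 -> L2 miss wb->B2  d=D]
5: R B6 -> L0 miss wb->B3  d=-]
6: R B5 -> L2 hit  d=D]
7: R B1 -> L1 miss  d=-]
8: W B8 -> L2 miss wb->B5  d=D]
9: W B8 -> L2 hit  d=D]
10: R B7 -> L1 miss  d=-]
11: R B7 -> L1 hit  d=-]
12: W B0 -> L0 miss  d=D]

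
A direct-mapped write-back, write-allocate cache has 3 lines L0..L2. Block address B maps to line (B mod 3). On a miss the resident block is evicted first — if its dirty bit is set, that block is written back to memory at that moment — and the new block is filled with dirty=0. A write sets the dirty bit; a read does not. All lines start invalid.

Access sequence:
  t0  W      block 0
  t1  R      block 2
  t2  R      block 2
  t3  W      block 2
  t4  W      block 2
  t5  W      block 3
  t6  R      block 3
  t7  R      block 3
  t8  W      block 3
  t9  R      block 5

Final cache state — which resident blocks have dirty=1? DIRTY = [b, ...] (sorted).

  0 | W B0 → L0 miss [D]
  1 | R B2 → L2 miss [-]
  2 | R B2 → L2 hit [-]
  3 | W B2 → L2 hit [D]
  4 | W B2 → L2 hit [D]
  5 | W B3 → L0 miss wb→B0 [D]
  6 | R B3 → L0 hit [D]
  7 | R B3 → L0 hit [D]
  8 | W B3 → L0 hit [D]
  9 | R B5 → L2 miss wb→B2 [-]

DIRTY = [3]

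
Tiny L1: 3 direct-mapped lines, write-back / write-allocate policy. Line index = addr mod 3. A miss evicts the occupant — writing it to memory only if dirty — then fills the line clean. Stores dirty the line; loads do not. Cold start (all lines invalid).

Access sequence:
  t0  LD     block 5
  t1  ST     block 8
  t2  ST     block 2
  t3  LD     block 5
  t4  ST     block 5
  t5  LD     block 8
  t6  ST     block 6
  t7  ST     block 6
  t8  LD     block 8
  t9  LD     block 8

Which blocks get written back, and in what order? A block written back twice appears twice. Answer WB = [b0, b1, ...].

WB = [8, 2, 5]

  0 | R B5 → L2 miss [-]
  1 | W B8 → L2 miss [D]
  2 | W B2 → L2 miss wb→B8 [D]
  3 | R B5 → L2 miss wb→B2 [-]
  4 | W B5 → L2 hit [D]
  5 | R B8 → L2 miss wb→B5 [-]
  6 | W B6 → L0 miss [D]
  7 | W B6 → L0 hit [D]
  8 | R B8 → L2 hit [-]
  9 | R B8 → L2 hit [-]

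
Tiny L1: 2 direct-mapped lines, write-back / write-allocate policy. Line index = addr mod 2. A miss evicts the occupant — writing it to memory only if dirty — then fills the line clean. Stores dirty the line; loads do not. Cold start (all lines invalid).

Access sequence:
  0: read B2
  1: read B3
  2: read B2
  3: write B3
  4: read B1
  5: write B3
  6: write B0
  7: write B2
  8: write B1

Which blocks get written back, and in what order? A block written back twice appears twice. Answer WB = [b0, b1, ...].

  0 | R B2 → L0 miss [-]
  1 | R B3 → L1 miss [-]
  2 | R B2 → L0 hit [-]
  3 | W B3 → L1 hit [D]
  4 | R B1 → L1 miss wb→B3 [-]
  5 | W B3 → L1 miss [D]
  6 | W B0 → L0 miss [D]
  7 | W B2 → L0 miss wb→B0 [D]
  8 | W B1 → L1 miss wb→B3 [D]

WB = [3, 0, 3]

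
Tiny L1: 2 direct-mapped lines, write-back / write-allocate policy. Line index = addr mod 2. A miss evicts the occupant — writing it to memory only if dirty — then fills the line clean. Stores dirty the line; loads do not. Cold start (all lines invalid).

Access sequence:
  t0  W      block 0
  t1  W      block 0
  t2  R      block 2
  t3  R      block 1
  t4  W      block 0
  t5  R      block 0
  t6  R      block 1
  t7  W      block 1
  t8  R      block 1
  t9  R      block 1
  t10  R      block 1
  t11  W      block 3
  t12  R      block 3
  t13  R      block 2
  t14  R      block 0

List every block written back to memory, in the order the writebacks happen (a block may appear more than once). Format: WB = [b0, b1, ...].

0: W B0 -> L0 miss  d=D]
1: W B0 -> L0 hit  d=D]
2: R B2 -> L0 miss wb->B0  d=-]
3: R B1 -> L1 miss  d=-]
4: W B0 -> L0 miss  d=D]
5: R B0 -> L0 hit  d=D]
6: R B1 -> L1 hit  d=-]
7: W B1 -> L1 hit  d=D]
8: R B1 -> L1 hit  d=D]
9: R B1 -> L1 hit  d=D]
10: R B1 -> L1 hit  d=D]
11: W B3 -> L1 miss wb->B1  d=D]
12: R B3 -> L1 hit  d=D]
13: R B2 -> L0 miss wb->B0  d=-]
14: R B0 -> L0 miss  d=-]

WB = [0, 1, 0]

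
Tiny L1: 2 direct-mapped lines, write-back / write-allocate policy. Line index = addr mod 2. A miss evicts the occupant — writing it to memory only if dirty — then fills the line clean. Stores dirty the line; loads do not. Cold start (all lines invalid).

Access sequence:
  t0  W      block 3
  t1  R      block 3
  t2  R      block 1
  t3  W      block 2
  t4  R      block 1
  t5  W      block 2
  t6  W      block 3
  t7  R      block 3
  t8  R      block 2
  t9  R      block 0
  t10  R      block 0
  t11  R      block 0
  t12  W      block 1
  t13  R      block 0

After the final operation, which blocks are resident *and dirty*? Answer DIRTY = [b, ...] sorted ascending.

DIRTY = [1]

0: W B3 -> L1 miss  d=D]
1: R B3 -> L1 hit  d=D]
2: R B1 -> L1 miss wb->B3  d=-]
3: W B2 -> L0 miss  d=D]
4: R B1 -> L1 hit  d=-]
5: W B2 -> L0 hit  d=D]
6: W B3 -> L1 miss  d=D]
7: R B3 -> L1 hit  d=D]
8: R B2 -> L0 hit  d=D]
9: R B0 -> L0 miss wb->B2  d=-]
10: R B0 -> L0 hit  d=-]
11: R B0 -> L0 hit  d=-]
12: W B1 -> L1 miss wb->B3  d=D]
13: R B0 -> L0 hit  d=-]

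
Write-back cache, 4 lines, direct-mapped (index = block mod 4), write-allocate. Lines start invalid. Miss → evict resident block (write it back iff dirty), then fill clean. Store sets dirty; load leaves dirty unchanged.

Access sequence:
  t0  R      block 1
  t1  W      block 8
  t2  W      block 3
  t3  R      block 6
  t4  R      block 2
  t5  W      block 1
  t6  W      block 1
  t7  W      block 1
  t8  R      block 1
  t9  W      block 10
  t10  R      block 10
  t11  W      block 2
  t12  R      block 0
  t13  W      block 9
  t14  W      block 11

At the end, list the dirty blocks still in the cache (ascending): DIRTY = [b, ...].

0: R B1 -> L1 miss  d=-]
1: W B8 -> L0 miss  d=D]
2: W B3 -> L3 miss  d=D]
3: R B6 -> L2 miss  d=-]
4: R B2 -> L2 miss  d=-]
5: W B1 -> L1 hit  d=D]
6: W B1 -> L1 hit  d=D]
7: W B1 -> L1 hit  d=D]
8: R B1 -> L1 hit  d=D]
9: W B10 -> L2 miss  d=D]
10: R B10 -> L2 hit  d=D]
11: W B2 -> L2 miss wb->B10  d=D]
12: R B0 -> L0 miss wb->B8  d=-]
13: W B9 -> L1 miss wb->B1  d=D]
14: W B11 -> L3 miss wb->B3  d=D]

DIRTY = [2, 9, 11]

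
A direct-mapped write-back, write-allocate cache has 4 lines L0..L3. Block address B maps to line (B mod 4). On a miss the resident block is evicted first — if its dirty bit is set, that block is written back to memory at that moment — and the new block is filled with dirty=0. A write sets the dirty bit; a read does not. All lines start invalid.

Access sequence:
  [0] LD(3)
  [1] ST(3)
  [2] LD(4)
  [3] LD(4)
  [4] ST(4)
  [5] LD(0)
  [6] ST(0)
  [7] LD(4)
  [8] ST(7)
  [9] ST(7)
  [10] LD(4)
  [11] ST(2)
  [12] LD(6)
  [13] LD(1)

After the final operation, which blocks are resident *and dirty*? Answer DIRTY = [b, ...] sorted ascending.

DIRTY = [7]

0: R B3 -> L3 miss  d=-]
1: W B3 -> L3 hit  d=D]
2: R B4 -> L0 miss  d=-]
3: R B4 -> L0 hit  d=-]
4: W B4 -> L0 hit  d=D]
5: R B0 -> L0 miss wb->B4  d=-]
6: W B0 -> L0 hit  d=D]
7: R B4 -> L0 miss wb->B0  d=-]
8: W B7 -> L3 miss wb->B3  d=D]
9: W B7 -> L3 hit  d=D]
10: R B4 -> L0 hit  d=-]
11: W B2 -> L2 miss  d=D]
12: R B6 -> L2 miss wb->B2  d=-]
13: R B1 -> L1 miss  d=-]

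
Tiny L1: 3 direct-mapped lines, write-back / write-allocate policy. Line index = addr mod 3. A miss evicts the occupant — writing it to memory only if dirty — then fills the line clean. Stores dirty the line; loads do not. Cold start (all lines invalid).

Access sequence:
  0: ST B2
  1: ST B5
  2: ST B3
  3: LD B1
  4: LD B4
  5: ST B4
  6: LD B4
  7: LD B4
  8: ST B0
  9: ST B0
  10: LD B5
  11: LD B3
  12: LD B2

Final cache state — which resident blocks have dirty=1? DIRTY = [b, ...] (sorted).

DIRTY = [4]

  0 | W B2 → L2 miss [D]
  1 | W B5 → L2 miss wb→B2 [D]
  2 | W B3 → L0 miss [D]
  3 | R B1 → L1 miss [-]
  4 | R B4 → L1 miss [-]
  5 | W B4 → L1 hit [D]
  6 | R B4 → L1 hit [D]
  7 | R B4 → L1 hit [D]
  8 | W B0 → L0 miss wb→B3 [D]
  9 | W B0 → L0 hit [D]
  10 | R B5 → L2 hit [D]
  11 | R B3 → L0 miss wb→B0 [-]
  12 | R B2 → L2 miss wb→B5 [-]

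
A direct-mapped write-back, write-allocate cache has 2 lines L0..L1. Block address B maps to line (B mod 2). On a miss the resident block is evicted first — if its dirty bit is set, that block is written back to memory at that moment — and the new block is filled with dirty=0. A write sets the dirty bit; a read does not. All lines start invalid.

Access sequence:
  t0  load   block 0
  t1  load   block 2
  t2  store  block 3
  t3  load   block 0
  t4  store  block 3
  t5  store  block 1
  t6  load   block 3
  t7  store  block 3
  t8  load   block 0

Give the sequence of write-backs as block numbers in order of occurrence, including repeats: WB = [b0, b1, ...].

  0 | R B0 → L0 miss [-]
  1 | R B2 → L0 miss [-]
  2 | W B3 → L1 miss [D]
  3 | R B0 → L0 miss [-]
  4 | W B3 → L1 hit [D]
  5 | W B1 → L1 miss wb→B3 [D]
  6 | R B3 → L1 miss wb→B1 [-]
  7 | W B3 → L1 hit [D]
  8 | R B0 → L0 hit [-]

WB = [3, 1]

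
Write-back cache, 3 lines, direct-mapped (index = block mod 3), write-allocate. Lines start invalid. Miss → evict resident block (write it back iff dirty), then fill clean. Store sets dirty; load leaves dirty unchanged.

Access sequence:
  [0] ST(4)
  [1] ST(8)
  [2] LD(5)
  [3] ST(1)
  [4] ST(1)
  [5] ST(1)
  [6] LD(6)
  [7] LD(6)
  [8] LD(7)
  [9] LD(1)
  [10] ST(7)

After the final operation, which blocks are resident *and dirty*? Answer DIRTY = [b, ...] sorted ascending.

  0 | W B4 → L1 miss [D]
  1 | W B8 → L2 miss [D]
  2 | R B5 → L2 miss wb→B8 [-]
  3 | W B1 → L1 miss wb→B4 [D]
  4 | W B1 → L1 hit [D]
  5 | W B1 → L1 hit [D]
  6 | R B6 → L0 miss [-]
  7 | R B6 → L0 hit [-]
  8 | R B7 → L1 miss wb→B1 [-]
  9 | R B1 → L1 miss [-]
  10 | W B7 → L1 miss [D]

DIRTY = [7]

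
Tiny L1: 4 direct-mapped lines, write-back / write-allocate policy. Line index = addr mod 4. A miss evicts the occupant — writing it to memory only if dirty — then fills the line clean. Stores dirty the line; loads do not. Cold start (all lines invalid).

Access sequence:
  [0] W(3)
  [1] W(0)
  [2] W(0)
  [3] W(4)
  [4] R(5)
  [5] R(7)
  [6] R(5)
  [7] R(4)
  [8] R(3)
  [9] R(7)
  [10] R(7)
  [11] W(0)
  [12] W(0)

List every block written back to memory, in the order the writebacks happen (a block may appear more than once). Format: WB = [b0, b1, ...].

  0 | W B3 → L3 miss [D]
  1 | W B0 → L0 miss [D]
  2 | W B0 → L0 hit [D]
  3 | W B4 → L0 miss wb→B0 [D]
  4 | R B5 → L1 miss [-]
  5 | R B7 → L3 miss wb→B3 [-]
  6 | R B5 → L1 hit [-]
  7 | R B4 → L0 hit [D]
  8 | R B3 → L3 miss [-]
  9 | R B7 → L3 miss [-]
  10 | R B7 → L3 hit [-]
  11 | W B0 → L0 miss wb→B4 [D]
  12 | W B0 → L0 hit [D]

WB = [0, 3, 4]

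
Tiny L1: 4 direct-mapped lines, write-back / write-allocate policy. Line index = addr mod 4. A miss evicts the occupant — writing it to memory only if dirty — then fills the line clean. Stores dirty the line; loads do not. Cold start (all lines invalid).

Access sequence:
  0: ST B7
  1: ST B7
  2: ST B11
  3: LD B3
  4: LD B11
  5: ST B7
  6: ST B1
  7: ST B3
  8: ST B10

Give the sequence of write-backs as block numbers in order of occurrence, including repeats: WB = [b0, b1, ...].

WB = [7, 11, 7]

  0 | W B7 → L3 miss [D]
  1 | W B7 → L3 hit [D]
  2 | W B11 → L3 miss wb→B7 [D]
  3 | R B3 → L3 miss wb→B11 [-]
  4 | R B11 → L3 miss [-]
  5 | W B7 → L3 miss [D]
  6 | W B1 → L1 miss [D]
  7 | W B3 → L3 miss wb→B7 [D]
  8 | W B10 → L2 miss [D]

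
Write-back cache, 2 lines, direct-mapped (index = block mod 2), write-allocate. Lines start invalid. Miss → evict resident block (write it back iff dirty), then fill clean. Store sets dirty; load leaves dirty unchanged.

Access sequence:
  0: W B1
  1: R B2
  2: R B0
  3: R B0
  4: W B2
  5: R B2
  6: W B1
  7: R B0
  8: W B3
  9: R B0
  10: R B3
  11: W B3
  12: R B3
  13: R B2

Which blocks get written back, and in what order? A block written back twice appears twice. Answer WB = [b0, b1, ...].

0: W B1 → L1 miss [D]
1: R B2 → L0 miss [-]
2: R B0 → L0 miss [-]
3: R B0 → L0 hit [-]
4: W B2 → L0 miss [D]
5: R B2 → L0 hit [D]
6: W B1 → L1 hit [D]
7: R B0 → L0 miss wb→B2 [-]
8: W B3 → L1 miss wb→B1 [D]
9: R B0 → L0 hit [-]
10: R B3 → L1 hit [D]
11: W B3 → L1 hit [D]
12: R B3 → L1 hit [D]
13: R B2 → L0 miss [-]

WB = [2, 1]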